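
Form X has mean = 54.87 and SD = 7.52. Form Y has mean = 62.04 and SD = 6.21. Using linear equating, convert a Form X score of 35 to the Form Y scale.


slope = SD_Y / SD_X = 6.21 / 7.52 ~ 0.8258
intercept = mean_Y - slope * mean_X = 62.04 - (6.21 / 7.52) * 54.87 ~ 16.7285
Y = slope * X + intercept. To avoid rounding drift from the rounded slope/intercept, evaluate the equivalent form Y = mean_Y + SD_Y * (X - mean_X) / SD_X at full precision:
Y = 62.04 + 6.21 * (35 - 54.87) / 7.52
Y = 62.04 - 6.21 * 19.87 / 7.52
Y = 62.04 - 123.3927 / 7.52
Y = 62.04 - 16.4086
Y = 45.6314

45.6314


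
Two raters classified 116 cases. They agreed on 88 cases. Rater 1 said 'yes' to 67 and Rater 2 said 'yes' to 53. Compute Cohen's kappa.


P_o = 88/116 = 0.758621
P_e = (67*53 + 49*63) / 13456 = 0.493312
kappa = (P_o - P_e) / (1 - P_e)
kappa = (0.758621 - 0.493312) / (1 - 0.493312)
kappa = 0.5236

0.5236


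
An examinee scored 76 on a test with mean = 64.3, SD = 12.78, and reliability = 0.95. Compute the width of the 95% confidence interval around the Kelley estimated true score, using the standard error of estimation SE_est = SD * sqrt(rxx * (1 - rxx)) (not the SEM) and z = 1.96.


True score estimate = 0.95*76 + 0.05*64.3 = 75.415
SE_est = SD * sqrt(rxx * (1 - rxx)) = 12.78 * sqrt(0.95 * 0.05) = 12.78 * sqrt(0.0475) = 2.785336
CI = T_est +/- z * SE_est, so width = 2 * z * SE_est = 2 * 1.96 * 2.785336
Width = 10.9185

10.9185


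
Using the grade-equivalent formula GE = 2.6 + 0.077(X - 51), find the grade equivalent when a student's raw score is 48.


raw - median = 48 - 51 = -3
slope * diff = 0.077 * -3 = -0.231
GE = 2.6 + -0.231
GE = 2.369

2.369


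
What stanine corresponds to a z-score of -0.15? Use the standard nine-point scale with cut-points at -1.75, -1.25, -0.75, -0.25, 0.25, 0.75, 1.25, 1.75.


Stanine boundaries: [-1.75, -1.25, -0.75, -0.25, 0.25, 0.75, 1.25, 1.75]
z = -0.15
Check each boundary:
  z >= -1.75 -> could be stanine 2
  z >= -1.25 -> could be stanine 3
  z >= -0.75 -> could be stanine 4
  z >= -0.25 -> could be stanine 5
  z < 0.25
  z < 0.75
  z < 1.25
  z < 1.75
Highest qualifying boundary gives stanine = 5

5


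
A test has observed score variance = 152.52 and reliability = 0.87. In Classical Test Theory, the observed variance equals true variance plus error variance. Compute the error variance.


var_true = rxx * var_obs = 0.87 * 152.52 = 132.6924
var_error = var_obs - var_true
var_error = 152.52 - 132.6924
var_error = 19.8276

19.8276


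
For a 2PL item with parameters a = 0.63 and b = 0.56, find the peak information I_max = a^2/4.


For 2PL, max info at theta = b = 0.56
I_max = a^2 / 4 = 0.63^2 / 4
= 0.3969 / 4
I_max = 0.0992

0.0992


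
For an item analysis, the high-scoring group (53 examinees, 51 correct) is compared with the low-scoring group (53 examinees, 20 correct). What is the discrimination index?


p_upper = 51/53 = 0.9623
p_lower = 20/53 = 0.3774
D = 0.9623 - 0.3774 = 0.5849

0.5849


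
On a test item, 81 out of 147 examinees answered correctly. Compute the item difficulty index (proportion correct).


Item difficulty p = number correct / total examinees
p = 81 / 147
p = 0.551

0.551


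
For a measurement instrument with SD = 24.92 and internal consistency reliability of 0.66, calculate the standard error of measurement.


SEM = SD * sqrt(1 - rxx)
SEM = 24.92 * sqrt(1 - 0.66)
SEM = 24.92 * sqrt(0.34) = 24.92 * 0.583095
SEM = 14.5307

14.5307


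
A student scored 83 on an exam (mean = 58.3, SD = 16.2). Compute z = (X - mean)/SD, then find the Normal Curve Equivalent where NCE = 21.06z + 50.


z = (X - mean) / SD = (83 - 58.3) / 16.2
z = 24.7 / 16.2
z = 1.5247
NCE = NCE = 21.06z + 50
Carry z at full precision (z = 24.7 / 16.2) into the conversion:
NCE = 21.06 * (24.7 / 16.2) + 50 = 520.182 / 16.2 + 50
NCE = 32.11 + 50
NCE = 82.11

82.11


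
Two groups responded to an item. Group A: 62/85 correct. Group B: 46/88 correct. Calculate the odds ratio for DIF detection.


Odds_A = 62/23 = 2.6957
Odds_B = 46/42 = 1.0952
OR = Odds_A / Odds_B = 2.6957 / 1.0952
Exactly, OR = (62 * 42) / (23 * 46) = 2604 / 1058
OR = 2.4612

2.4612


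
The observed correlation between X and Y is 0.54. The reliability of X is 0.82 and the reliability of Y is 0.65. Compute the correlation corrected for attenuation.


r_corrected = rxy / sqrt(rxx * ryy)
= 0.54 / sqrt(0.82 * 0.65)
= 0.54 / sqrt(0.533)
= 0.54 / 0.730068
r_corrected = 0.7397

0.7397


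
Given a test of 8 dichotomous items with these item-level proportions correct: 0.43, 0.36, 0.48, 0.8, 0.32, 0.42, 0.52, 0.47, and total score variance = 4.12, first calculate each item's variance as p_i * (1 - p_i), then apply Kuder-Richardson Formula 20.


For each item, compute p_i * q_i:
  Item 1: 0.43 * 0.57 = 0.2451
  Item 2: 0.36 * 0.64 = 0.2304
  Item 3: 0.48 * 0.52 = 0.2496
  Item 4: 0.8 * 0.2 = 0.16
  Item 5: 0.32 * 0.68 = 0.2176
  Item 6: 0.42 * 0.58 = 0.2436
  Item 7: 0.52 * 0.48 = 0.2496
  Item 8: 0.47 * 0.53 = 0.2491
Sum(p_i * q_i) = 0.2451 + 0.2304 + 0.2496 + 0.16 + 0.2176 + 0.2436 + 0.2496 + 0.2491 = 1.845
KR-20 = (k/(k-1)) * (1 - Sum(p_i*q_i) / Var_total)
= (8/7) * (1 - 1.845/4.12)
= 1.1429 * 0.5522
KR-20 = 0.6311

0.6311


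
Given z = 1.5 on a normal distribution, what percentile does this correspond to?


CDF(z) = 0.5 * (1 + erf(z/sqrt(2)))
erf(1.0607) = 0.8664
CDF = 0.9332
Percentile rank = 0.9332 * 100 = 93.32

93.32


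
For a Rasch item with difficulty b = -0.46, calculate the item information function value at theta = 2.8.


P = 1/(1+exp(-(2.8--0.46))) = 0.963
I = P*(1-P) = 0.963 * 0.037
I = 0.0356

0.0356


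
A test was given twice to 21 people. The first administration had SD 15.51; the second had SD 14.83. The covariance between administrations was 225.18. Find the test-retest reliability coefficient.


r = cov(X,Y) / (SD_X * SD_Y)
r = 225.18 / (15.51 * 14.83)
r = 225.18 / 230.0133
r = 0.979

0.979


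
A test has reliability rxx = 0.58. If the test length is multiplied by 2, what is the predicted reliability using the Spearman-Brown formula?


r_new = (n * rxx) / (1 + (n-1) * rxx)
r_new = (2 * 0.58) / (1 + 1 * 0.58)
r_new = 1.16 / 1.58
r_new = 0.7342

0.7342


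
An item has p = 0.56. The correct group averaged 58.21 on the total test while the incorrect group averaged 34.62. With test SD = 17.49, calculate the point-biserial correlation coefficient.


q = 1 - p = 0.44
rpb = ((M1 - M0) / SD) * sqrt(p * q)
rpb = ((58.21 - 34.62) / 17.49) * sqrt(0.56 * 0.44)
rpb = 0.6695

0.6695


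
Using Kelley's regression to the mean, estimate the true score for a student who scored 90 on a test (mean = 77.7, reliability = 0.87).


T_est = rxx * X + (1 - rxx) * mean
T_est = 0.87 * 90 + 0.13 * 77.7
T_est = 78.3 + 10.101
T_est = 88.401

88.401


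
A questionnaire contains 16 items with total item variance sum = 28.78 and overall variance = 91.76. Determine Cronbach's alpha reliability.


alpha = (k/(k-1)) * (1 - sum(si^2)/s_total^2)
= (16/15) * (1 - 28.78/91.76)
alpha = 0.7321

0.7321


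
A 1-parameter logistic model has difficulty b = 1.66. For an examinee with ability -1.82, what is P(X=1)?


theta - b = -1.82 - 1.66 = -3.48
exp(-(theta - b)) = exp(3.48) = 32.4597
P = 1 / (1 + 32.4597)
P = 0.0299

0.0299


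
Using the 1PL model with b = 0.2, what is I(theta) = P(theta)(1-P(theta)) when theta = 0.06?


P = 1/(1+exp(-(0.06-0.2))) = 0.4651
I = P*(1-P) = 0.4651 * 0.5349
I = 0.2488

0.2488


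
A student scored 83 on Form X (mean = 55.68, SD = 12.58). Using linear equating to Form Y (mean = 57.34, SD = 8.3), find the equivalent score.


slope = SD_Y / SD_X = 8.3 / 12.58 ~ 0.6598
intercept = mean_Y - slope * mean_X = 57.34 - (8.3 / 12.58) * 55.68 ~ 20.6036
Y = slope * X + intercept. To avoid rounding drift from the rounded slope/intercept, evaluate the equivalent form Y = mean_Y + SD_Y * (X - mean_X) / SD_X at full precision:
Y = 57.34 + 8.3 * (83 - 55.68) / 12.58
Y = 57.34 + 8.3 * 27.32 / 12.58
Y = 57.34 + 226.756 / 12.58
Y = 57.34 + 18.0251
Y = 75.3651

75.3651


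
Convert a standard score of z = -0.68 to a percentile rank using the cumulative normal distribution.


CDF(z) = 0.5 * (1 + erf(z/sqrt(2)))
erf(-0.4808) = -0.5035
CDF = 0.2483
Percentile rank = 0.2483 * 100 = 24.83

24.83


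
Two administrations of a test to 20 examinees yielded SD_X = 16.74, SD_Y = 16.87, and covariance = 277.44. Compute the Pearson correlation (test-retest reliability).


r = cov(X,Y) / (SD_X * SD_Y)
r = 277.44 / (16.74 * 16.87)
r = 277.44 / 282.4038
r = 0.9824

0.9824


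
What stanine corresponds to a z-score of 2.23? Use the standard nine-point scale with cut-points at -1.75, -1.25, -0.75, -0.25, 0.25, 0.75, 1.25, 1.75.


Stanine boundaries: [-1.75, -1.25, -0.75, -0.25, 0.25, 0.75, 1.25, 1.75]
z = 2.23
Check each boundary:
  z >= -1.75 -> could be stanine 2
  z >= -1.25 -> could be stanine 3
  z >= -0.75 -> could be stanine 4
  z >= -0.25 -> could be stanine 5
  z >= 0.25 -> could be stanine 6
  z >= 0.75 -> could be stanine 7
  z >= 1.25 -> could be stanine 8
  z >= 1.75 -> could be stanine 9
Highest qualifying boundary gives stanine = 9

9


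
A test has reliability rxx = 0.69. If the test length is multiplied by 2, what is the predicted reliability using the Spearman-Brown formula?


r_new = (n * rxx) / (1 + (n-1) * rxx)
r_new = (2 * 0.69) / (1 + 1 * 0.69)
r_new = 1.38 / 1.69
r_new = 0.8166

0.8166


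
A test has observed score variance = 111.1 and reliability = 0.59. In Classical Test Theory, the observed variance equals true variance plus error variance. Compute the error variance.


var_true = rxx * var_obs = 0.59 * 111.1 = 65.549
var_error = var_obs - var_true
var_error = 111.1 - 65.549
var_error = 45.551

45.551


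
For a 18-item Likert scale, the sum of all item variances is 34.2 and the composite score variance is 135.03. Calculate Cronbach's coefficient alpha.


alpha = (k/(k-1)) * (1 - sum(si^2)/s_total^2)
= (18/17) * (1 - 34.2/135.03)
alpha = 0.7906

0.7906


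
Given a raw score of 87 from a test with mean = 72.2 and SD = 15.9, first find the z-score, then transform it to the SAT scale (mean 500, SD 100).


z = (X - mean) / SD = (87 - 72.2) / 15.9
z = 14.8 / 15.9
z = 0.9308
SAT-scale = SAT = 500 + 100z
Carry z at full precision (z = 14.8 / 15.9) into the conversion:
SAT-scale = 500 + 100 * (14.8 / 15.9) = 500 + 1480 / 15.9
SAT-scale = 500 + 93.0818
SAT-scale = 593.0818

593.0818


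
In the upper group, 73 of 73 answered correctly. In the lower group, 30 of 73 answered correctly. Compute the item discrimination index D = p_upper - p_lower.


p_upper = 73/73 = 1.0
p_lower = 30/73 = 0.411
D = 1.0 - 0.411 = 0.589

0.589


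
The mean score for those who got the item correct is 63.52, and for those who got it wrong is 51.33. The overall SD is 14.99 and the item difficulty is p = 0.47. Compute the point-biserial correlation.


q = 1 - p = 0.53
rpb = ((M1 - M0) / SD) * sqrt(p * q)
rpb = ((63.52 - 51.33) / 14.99) * sqrt(0.47 * 0.53)
rpb = 0.4059

0.4059


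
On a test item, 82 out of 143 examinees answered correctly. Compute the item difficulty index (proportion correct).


Item difficulty p = number correct / total examinees
p = 82 / 143
p = 0.5734

0.5734


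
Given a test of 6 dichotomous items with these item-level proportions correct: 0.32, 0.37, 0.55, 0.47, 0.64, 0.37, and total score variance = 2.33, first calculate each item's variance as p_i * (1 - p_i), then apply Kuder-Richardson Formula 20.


For each item, compute p_i * q_i:
  Item 1: 0.32 * 0.68 = 0.2176
  Item 2: 0.37 * 0.63 = 0.2331
  Item 3: 0.55 * 0.45 = 0.2475
  Item 4: 0.47 * 0.53 = 0.2491
  Item 5: 0.64 * 0.36 = 0.2304
  Item 6: 0.37 * 0.63 = 0.2331
Sum(p_i * q_i) = 0.2176 + 0.2331 + 0.2475 + 0.2491 + 0.2304 + 0.2331 = 1.4108
KR-20 = (k/(k-1)) * (1 - Sum(p_i*q_i) / Var_total)
= (6/5) * (1 - 1.4108/2.33)
= 1.2 * 0.3945
KR-20 = 0.4734

0.4734


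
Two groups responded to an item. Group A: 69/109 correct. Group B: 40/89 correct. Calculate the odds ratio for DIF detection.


Odds_A = 69/40 = 1.725
Odds_B = 40/49 = 0.8163
OR = Odds_A / Odds_B = 1.725 / 0.8163
Exactly, OR = (69 * 49) / (40 * 40) = 3381 / 1600
OR = 2.1131

2.1131


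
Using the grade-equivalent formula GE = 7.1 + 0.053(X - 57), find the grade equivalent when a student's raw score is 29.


raw - median = 29 - 57 = -28
slope * diff = 0.053 * -28 = -1.484
GE = 7.1 + -1.484
GE = 5.616

5.616


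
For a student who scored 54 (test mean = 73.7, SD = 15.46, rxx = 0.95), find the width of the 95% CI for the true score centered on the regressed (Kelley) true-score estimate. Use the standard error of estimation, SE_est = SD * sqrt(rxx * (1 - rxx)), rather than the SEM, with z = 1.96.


True score estimate = 0.95*54 + 0.05*73.7 = 54.985
SE_est = SD * sqrt(rxx * (1 - rxx)) = 15.46 * sqrt(0.95 * 0.05) = 15.46 * sqrt(0.0475) = 3.369429
CI = T_est +/- z * SE_est, so width = 2 * z * SE_est = 2 * 1.96 * 3.369429
Width = 13.2082

13.2082


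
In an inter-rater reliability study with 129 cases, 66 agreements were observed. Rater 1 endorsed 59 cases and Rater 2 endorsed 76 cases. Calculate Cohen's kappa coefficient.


P_o = 66/129 = 0.511628
P_e = (59*76 + 70*53) / 16641 = 0.492398
kappa = (P_o - P_e) / (1 - P_e)
kappa = (0.511628 - 0.492398) / (1 - 0.492398)
kappa = 0.0379

0.0379


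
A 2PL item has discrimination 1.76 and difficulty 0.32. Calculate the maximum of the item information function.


For 2PL, max info at theta = b = 0.32
I_max = a^2 / 4 = 1.76^2 / 4
= 3.0976 / 4
I_max = 0.7744

0.7744


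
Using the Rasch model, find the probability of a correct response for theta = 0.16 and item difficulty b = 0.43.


theta - b = 0.16 - 0.43 = -0.27
exp(-(theta - b)) = exp(0.27) = 1.31
P = 1 / (1 + 1.31)
P = 0.4329

0.4329


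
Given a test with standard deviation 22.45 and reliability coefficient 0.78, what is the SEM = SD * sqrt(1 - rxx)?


SEM = SD * sqrt(1 - rxx)
SEM = 22.45 * sqrt(1 - 0.78)
SEM = 22.45 * sqrt(0.22) = 22.45 * 0.469042
SEM = 10.53

10.53


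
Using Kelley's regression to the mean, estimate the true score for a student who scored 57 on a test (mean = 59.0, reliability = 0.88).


T_est = rxx * X + (1 - rxx) * mean
T_est = 0.88 * 57 + 0.12 * 59.0
T_est = 50.16 + 7.08
T_est = 57.24

57.24


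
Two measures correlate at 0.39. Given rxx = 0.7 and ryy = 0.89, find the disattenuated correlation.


r_corrected = rxy / sqrt(rxx * ryy)
= 0.39 / sqrt(0.7 * 0.89)
= 0.39 / sqrt(0.623)
= 0.39 / 0.789303
r_corrected = 0.4941

0.4941


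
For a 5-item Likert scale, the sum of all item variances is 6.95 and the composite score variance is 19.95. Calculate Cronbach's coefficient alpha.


alpha = (k/(k-1)) * (1 - sum(si^2)/s_total^2)
= (5/4) * (1 - 6.95/19.95)
alpha = 0.8145

0.8145


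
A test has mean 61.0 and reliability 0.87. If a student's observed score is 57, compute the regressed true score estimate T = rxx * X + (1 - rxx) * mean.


T_est = rxx * X + (1 - rxx) * mean
T_est = 0.87 * 57 + 0.13 * 61.0
T_est = 49.59 + 7.93
T_est = 57.52

57.52


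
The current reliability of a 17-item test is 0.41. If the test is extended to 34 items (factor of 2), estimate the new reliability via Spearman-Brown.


r_new = (n * rxx) / (1 + (n-1) * rxx)
r_new = (2 * 0.41) / (1 + 1 * 0.41)
r_new = 0.82 / 1.41
r_new = 0.5816

0.5816


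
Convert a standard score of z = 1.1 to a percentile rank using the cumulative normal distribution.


CDF(z) = 0.5 * (1 + erf(z/sqrt(2)))
erf(0.7778) = 0.7287
CDF = 0.8643
Percentile rank = 0.8643 * 100 = 86.43

86.43


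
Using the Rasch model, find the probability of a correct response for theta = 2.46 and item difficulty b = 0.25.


theta - b = 2.46 - 0.25 = 2.21
exp(-(theta - b)) = exp(-2.21) = 0.1097
P = 1 / (1 + 0.1097)
P = 0.9011

0.9011


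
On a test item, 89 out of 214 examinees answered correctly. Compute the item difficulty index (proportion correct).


Item difficulty p = number correct / total examinees
p = 89 / 214
p = 0.4159

0.4159


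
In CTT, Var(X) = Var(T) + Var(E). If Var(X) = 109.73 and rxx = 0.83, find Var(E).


var_true = rxx * var_obs = 0.83 * 109.73 = 91.0759
var_error = var_obs - var_true
var_error = 109.73 - 91.0759
var_error = 18.6541

18.6541


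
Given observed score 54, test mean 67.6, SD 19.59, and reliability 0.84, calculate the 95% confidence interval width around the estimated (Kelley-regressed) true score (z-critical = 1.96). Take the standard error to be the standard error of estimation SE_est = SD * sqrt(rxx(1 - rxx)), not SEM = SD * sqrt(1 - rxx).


True score estimate = 0.84*54 + 0.16*67.6 = 56.176
SE_est = SD * sqrt(rxx * (1 - rxx)) = 19.59 * sqrt(0.84 * 0.16) = 19.59 * sqrt(0.1344) = 7.181813
CI = T_est +/- z * SE_est, so width = 2 * z * SE_est = 2 * 1.96 * 7.181813
Width = 28.1527

28.1527


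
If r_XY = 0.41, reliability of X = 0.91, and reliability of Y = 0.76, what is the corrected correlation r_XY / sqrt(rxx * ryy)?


r_corrected = rxy / sqrt(rxx * ryy)
= 0.41 / sqrt(0.91 * 0.76)
= 0.41 / sqrt(0.6916)
= 0.41 / 0.831625
r_corrected = 0.493

0.493


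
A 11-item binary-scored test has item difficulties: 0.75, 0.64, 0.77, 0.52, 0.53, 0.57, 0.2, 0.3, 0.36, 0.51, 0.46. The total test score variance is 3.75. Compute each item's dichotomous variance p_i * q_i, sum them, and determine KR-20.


For each item, compute p_i * q_i:
  Item 1: 0.75 * 0.25 = 0.1875
  Item 2: 0.64 * 0.36 = 0.2304
  Item 3: 0.77 * 0.23 = 0.1771
  Item 4: 0.52 * 0.48 = 0.2496
  Item 5: 0.53 * 0.47 = 0.2491
  Item 6: 0.57 * 0.43 = 0.2451
  Item 7: 0.2 * 0.8 = 0.16
  Item 8: 0.3 * 0.7 = 0.21
  Item 9: 0.36 * 0.64 = 0.2304
  Item 10: 0.51 * 0.49 = 0.2499
  Item 11: 0.46 * 0.54 = 0.2484
Sum(p_i * q_i) = 0.1875 + 0.2304 + 0.1771 + 0.2496 + 0.2491 + 0.2451 + 0.16 + 0.21 + 0.2304 + 0.2499 + 0.2484 = 2.4375
KR-20 = (k/(k-1)) * (1 - Sum(p_i*q_i) / Var_total)
= (11/10) * (1 - 2.4375/3.75)
= 1.1 * 0.35
KR-20 = 0.385

0.385


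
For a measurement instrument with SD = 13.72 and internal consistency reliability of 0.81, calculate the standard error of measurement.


SEM = SD * sqrt(1 - rxx)
SEM = 13.72 * sqrt(1 - 0.81)
SEM = 13.72 * sqrt(0.19) = 13.72 * 0.43589
SEM = 5.9804

5.9804


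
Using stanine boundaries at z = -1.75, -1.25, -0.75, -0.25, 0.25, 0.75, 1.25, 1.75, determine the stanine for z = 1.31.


Stanine boundaries: [-1.75, -1.25, -0.75, -0.25, 0.25, 0.75, 1.25, 1.75]
z = 1.31
Check each boundary:
  z >= -1.75 -> could be stanine 2
  z >= -1.25 -> could be stanine 3
  z >= -0.75 -> could be stanine 4
  z >= -0.25 -> could be stanine 5
  z >= 0.25 -> could be stanine 6
  z >= 0.75 -> could be stanine 7
  z >= 1.25 -> could be stanine 8
  z < 1.75
Highest qualifying boundary gives stanine = 8

8


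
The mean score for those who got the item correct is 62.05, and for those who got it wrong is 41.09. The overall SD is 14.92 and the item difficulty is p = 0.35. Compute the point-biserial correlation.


q = 1 - p = 0.65
rpb = ((M1 - M0) / SD) * sqrt(p * q)
rpb = ((62.05 - 41.09) / 14.92) * sqrt(0.35 * 0.65)
rpb = 0.6701

0.6701


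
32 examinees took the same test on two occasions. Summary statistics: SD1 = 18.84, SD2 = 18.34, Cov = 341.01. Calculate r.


r = cov(X,Y) / (SD_X * SD_Y)
r = 341.01 / (18.84 * 18.34)
r = 341.01 / 345.5256
r = 0.9869

0.9869


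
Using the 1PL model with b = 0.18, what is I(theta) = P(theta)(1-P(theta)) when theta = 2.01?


P = 1/(1+exp(-(2.01-0.18))) = 0.8618
I = P*(1-P) = 0.8618 * 0.1382
I = 0.1191

0.1191


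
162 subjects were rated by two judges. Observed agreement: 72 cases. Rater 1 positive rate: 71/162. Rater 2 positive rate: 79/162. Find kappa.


P_o = 72/162 = 0.444444
P_e = (71*79 + 91*83) / 26244 = 0.501524
kappa = (P_o - P_e) / (1 - P_e)
kappa = (0.444444 - 0.501524) / (1 - 0.501524)
kappa = -0.1145

-0.1145


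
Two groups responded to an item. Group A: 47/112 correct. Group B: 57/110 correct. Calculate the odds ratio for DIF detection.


Odds_A = 47/65 = 0.7231
Odds_B = 57/53 = 1.0755
OR = Odds_A / Odds_B = 0.7231 / 1.0755
Exactly, OR = (47 * 53) / (65 * 57) = 2491 / 3705
OR = 0.6723

0.6723


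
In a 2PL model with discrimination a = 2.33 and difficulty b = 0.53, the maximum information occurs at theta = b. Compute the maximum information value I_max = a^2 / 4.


For 2PL, max info at theta = b = 0.53
I_max = a^2 / 4 = 2.33^2 / 4
= 5.4289 / 4
I_max = 1.3572

1.3572


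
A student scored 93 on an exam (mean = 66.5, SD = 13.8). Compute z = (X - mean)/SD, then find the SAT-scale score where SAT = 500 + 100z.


z = (X - mean) / SD = (93 - 66.5) / 13.8
z = 26.5 / 13.8
z = 1.9203
SAT-scale = SAT = 500 + 100z
Carry z at full precision (z = 26.5 / 13.8) into the conversion:
SAT-scale = 500 + 100 * (26.5 / 13.8) = 500 + 2650 / 13.8
SAT-scale = 500 + 192.029
SAT-scale = 692.029

692.029


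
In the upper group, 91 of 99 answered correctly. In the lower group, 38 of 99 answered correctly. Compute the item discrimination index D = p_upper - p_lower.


p_upper = 91/99 = 0.9192
p_lower = 38/99 = 0.3838
D = 0.9192 - 0.3838 = 0.5354

0.5354


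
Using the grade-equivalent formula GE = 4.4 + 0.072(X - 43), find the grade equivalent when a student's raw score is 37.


raw - median = 37 - 43 = -6
slope * diff = 0.072 * -6 = -0.432
GE = 4.4 + -0.432
GE = 3.968

3.968


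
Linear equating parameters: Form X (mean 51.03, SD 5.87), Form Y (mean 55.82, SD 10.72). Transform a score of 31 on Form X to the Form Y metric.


slope = SD_Y / SD_X = 10.72 / 5.87 ~ 1.8262
intercept = mean_Y - slope * mean_X = 55.82 - (10.72 / 5.87) * 51.03 ~ -37.3728
Y = slope * X + intercept. To avoid rounding drift from the rounded slope/intercept, evaluate the equivalent form Y = mean_Y + SD_Y * (X - mean_X) / SD_X at full precision:
Y = 55.82 + 10.72 * (31 - 51.03) / 5.87
Y = 55.82 - 10.72 * 20.03 / 5.87
Y = 55.82 - 214.7216 / 5.87
Y = 55.82 - 36.5795
Y = 19.2405

19.2405


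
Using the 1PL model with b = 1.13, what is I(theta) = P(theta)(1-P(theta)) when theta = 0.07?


P = 1/(1+exp(-(0.07-1.13))) = 0.2573
I = P*(1-P) = 0.2573 * 0.7427
I = 0.1911

0.1911


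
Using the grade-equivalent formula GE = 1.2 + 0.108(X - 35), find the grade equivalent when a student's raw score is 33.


raw - median = 33 - 35 = -2
slope * diff = 0.108 * -2 = -0.216
GE = 1.2 + -0.216
GE = 0.984

0.984


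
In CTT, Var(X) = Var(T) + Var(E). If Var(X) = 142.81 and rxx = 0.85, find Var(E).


var_true = rxx * var_obs = 0.85 * 142.81 = 121.3885
var_error = var_obs - var_true
var_error = 142.81 - 121.3885
var_error = 21.4215

21.4215


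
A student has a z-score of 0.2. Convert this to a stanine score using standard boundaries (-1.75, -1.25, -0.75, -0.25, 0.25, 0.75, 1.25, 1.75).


Stanine boundaries: [-1.75, -1.25, -0.75, -0.25, 0.25, 0.75, 1.25, 1.75]
z = 0.2
Check each boundary:
  z >= -1.75 -> could be stanine 2
  z >= -1.25 -> could be stanine 3
  z >= -0.75 -> could be stanine 4
  z >= -0.25 -> could be stanine 5
  z < 0.25
  z < 0.75
  z < 1.25
  z < 1.75
Highest qualifying boundary gives stanine = 5

5


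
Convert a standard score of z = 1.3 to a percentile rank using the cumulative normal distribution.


CDF(z) = 0.5 * (1 + erf(z/sqrt(2)))
erf(0.9192) = 0.8064
CDF = 0.9032
Percentile rank = 0.9032 * 100 = 90.32

90.32


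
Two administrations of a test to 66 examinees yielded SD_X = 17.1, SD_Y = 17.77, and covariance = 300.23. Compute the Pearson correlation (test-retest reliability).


r = cov(X,Y) / (SD_X * SD_Y)
r = 300.23 / (17.1 * 17.77)
r = 300.23 / 303.867
r = 0.988

0.988


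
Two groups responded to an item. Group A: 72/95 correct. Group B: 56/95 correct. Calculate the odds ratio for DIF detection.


Odds_A = 72/23 = 3.1304
Odds_B = 56/39 = 1.4359
OR = Odds_A / Odds_B = 3.1304 / 1.4359
Exactly, OR = (72 * 39) / (23 * 56) = 2808 / 1288
OR = 2.1801

2.1801


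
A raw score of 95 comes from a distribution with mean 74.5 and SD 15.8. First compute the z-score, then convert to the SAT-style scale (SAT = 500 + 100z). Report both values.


z = (X - mean) / SD = (95 - 74.5) / 15.8
z = 20.5 / 15.8
z = 1.2975
SAT-scale = SAT = 500 + 100z
Carry z at full precision (z = 20.5 / 15.8) into the conversion:
SAT-scale = 500 + 100 * (20.5 / 15.8) = 500 + 2050 / 15.8
SAT-scale = 500 + 129.7468
SAT-scale = 629.7468

629.7468


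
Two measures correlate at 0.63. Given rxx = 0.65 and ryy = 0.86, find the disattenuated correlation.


r_corrected = rxy / sqrt(rxx * ryy)
= 0.63 / sqrt(0.65 * 0.86)
= 0.63 / sqrt(0.559)
= 0.63 / 0.747663
r_corrected = 0.8426

0.8426


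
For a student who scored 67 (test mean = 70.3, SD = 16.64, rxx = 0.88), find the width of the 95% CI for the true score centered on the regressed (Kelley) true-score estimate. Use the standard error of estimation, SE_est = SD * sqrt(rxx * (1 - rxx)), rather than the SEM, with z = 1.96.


True score estimate = 0.88*67 + 0.12*70.3 = 67.396
SE_est = SD * sqrt(rxx * (1 - rxx)) = 16.64 * sqrt(0.88 * 0.12) = 16.64 * sqrt(0.1056) = 5.40736
CI = T_est +/- z * SE_est, so width = 2 * z * SE_est = 2 * 1.96 * 5.40736
Width = 21.1969

21.1969


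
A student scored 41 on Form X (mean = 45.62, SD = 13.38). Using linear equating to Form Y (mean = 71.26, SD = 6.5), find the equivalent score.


slope = SD_Y / SD_X = 6.5 / 13.38 ~ 0.4858
intercept = mean_Y - slope * mean_X = 71.26 - (6.5 / 13.38) * 45.62 ~ 49.0978
Y = slope * X + intercept. To avoid rounding drift from the rounded slope/intercept, evaluate the equivalent form Y = mean_Y + SD_Y * (X - mean_X) / SD_X at full precision:
Y = 71.26 + 6.5 * (41 - 45.62) / 13.38
Y = 71.26 - 6.5 * 4.62 / 13.38
Y = 71.26 - 30.03 / 13.38
Y = 71.26 - 2.2444
Y = 69.0156

69.0156


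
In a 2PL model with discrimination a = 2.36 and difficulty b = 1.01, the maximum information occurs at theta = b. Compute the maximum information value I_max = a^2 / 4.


For 2PL, max info at theta = b = 1.01
I_max = a^2 / 4 = 2.36^2 / 4
= 5.5696 / 4
I_max = 1.3924

1.3924


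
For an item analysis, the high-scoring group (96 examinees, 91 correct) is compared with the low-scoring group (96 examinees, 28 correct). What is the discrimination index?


p_upper = 91/96 = 0.9479
p_lower = 28/96 = 0.2917
D = 0.9479 - 0.2917 = 0.6562

0.6562


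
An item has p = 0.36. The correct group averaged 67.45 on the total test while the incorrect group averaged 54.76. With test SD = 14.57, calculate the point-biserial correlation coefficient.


q = 1 - p = 0.64
rpb = ((M1 - M0) / SD) * sqrt(p * q)
rpb = ((67.45 - 54.76) / 14.57) * sqrt(0.36 * 0.64)
rpb = 0.4181

0.4181


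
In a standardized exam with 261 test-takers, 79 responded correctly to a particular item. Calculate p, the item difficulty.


Item difficulty p = number correct / total examinees
p = 79 / 261
p = 0.3027

0.3027


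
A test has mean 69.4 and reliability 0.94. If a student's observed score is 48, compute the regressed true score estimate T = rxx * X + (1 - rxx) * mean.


T_est = rxx * X + (1 - rxx) * mean
T_est = 0.94 * 48 + 0.06 * 69.4
T_est = 45.12 + 4.164
T_est = 49.284

49.284


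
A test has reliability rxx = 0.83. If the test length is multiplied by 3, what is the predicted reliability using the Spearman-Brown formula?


r_new = (n * rxx) / (1 + (n-1) * rxx)
r_new = (3 * 0.83) / (1 + 2 * 0.83)
r_new = 2.49 / 2.66
r_new = 0.9361

0.9361


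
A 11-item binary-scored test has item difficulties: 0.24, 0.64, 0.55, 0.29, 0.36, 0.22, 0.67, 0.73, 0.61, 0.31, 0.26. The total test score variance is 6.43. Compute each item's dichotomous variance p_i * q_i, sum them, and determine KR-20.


For each item, compute p_i * q_i:
  Item 1: 0.24 * 0.76 = 0.1824
  Item 2: 0.64 * 0.36 = 0.2304
  Item 3: 0.55 * 0.45 = 0.2475
  Item 4: 0.29 * 0.71 = 0.2059
  Item 5: 0.36 * 0.64 = 0.2304
  Item 6: 0.22 * 0.78 = 0.1716
  Item 7: 0.67 * 0.33 = 0.2211
  Item 8: 0.73 * 0.27 = 0.1971
  Item 9: 0.61 * 0.39 = 0.2379
  Item 10: 0.31 * 0.69 = 0.2139
  Item 11: 0.26 * 0.74 = 0.1924
Sum(p_i * q_i) = 0.1824 + 0.2304 + 0.2475 + 0.2059 + 0.2304 + 0.1716 + 0.2211 + 0.1971 + 0.2379 + 0.2139 + 0.1924 = 2.3306
KR-20 = (k/(k-1)) * (1 - Sum(p_i*q_i) / Var_total)
= (11/10) * (1 - 2.3306/6.43)
= 1.1 * 0.6375
KR-20 = 0.7013

0.7013


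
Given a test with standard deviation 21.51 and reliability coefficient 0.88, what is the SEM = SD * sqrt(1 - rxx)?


SEM = SD * sqrt(1 - rxx)
SEM = 21.51 * sqrt(1 - 0.88)
SEM = 21.51 * sqrt(0.12) = 21.51 * 0.34641
SEM = 7.4513

7.4513


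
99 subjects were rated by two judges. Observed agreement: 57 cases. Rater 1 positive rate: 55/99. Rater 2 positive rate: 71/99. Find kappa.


P_o = 57/99 = 0.575758
P_e = (55*71 + 44*28) / 9801 = 0.52413
kappa = (P_o - P_e) / (1 - P_e)
kappa = (0.575758 - 0.52413) / (1 - 0.52413)
kappa = 0.1085

0.1085


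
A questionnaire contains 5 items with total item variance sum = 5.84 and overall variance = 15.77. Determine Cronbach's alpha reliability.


alpha = (k/(k-1)) * (1 - sum(si^2)/s_total^2)
= (5/4) * (1 - 5.84/15.77)
alpha = 0.7871

0.7871


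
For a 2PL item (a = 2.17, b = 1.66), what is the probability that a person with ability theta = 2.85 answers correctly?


a*(theta - b) = 2.17 * (2.85 - 1.66) = 2.5823
exp(-2.5823) = 0.0756
P = 1 / (1 + 0.0756)
P = 0.9297

0.9297


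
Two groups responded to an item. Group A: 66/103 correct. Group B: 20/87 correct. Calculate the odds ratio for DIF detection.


Odds_A = 66/37 = 1.7838
Odds_B = 20/67 = 0.2985
OR = Odds_A / Odds_B = 1.7838 / 0.2985
Exactly, OR = (66 * 67) / (37 * 20) = 4422 / 740
OR = 5.9757

5.9757


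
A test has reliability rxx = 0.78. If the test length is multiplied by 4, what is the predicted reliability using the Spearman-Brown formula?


r_new = (n * rxx) / (1 + (n-1) * rxx)
r_new = (4 * 0.78) / (1 + 3 * 0.78)
r_new = 3.12 / 3.34
r_new = 0.9341

0.9341


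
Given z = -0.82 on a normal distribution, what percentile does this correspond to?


CDF(z) = 0.5 * (1 + erf(z/sqrt(2)))
erf(-0.5798) = -0.5878
CDF = 0.2061
Percentile rank = 0.2061 * 100 = 20.61

20.61


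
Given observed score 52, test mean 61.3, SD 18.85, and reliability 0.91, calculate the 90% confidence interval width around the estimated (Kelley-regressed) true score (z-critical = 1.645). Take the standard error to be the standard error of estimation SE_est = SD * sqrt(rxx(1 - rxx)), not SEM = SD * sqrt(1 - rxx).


True score estimate = 0.91*52 + 0.09*61.3 = 52.837
SE_est = SD * sqrt(rxx * (1 - rxx)) = 18.85 * sqrt(0.91 * 0.09) = 18.85 * sqrt(0.0819) = 5.394526
CI = T_est +/- z * SE_est, so width = 2 * z * SE_est = 2 * 1.645 * 5.394526
Width = 17.748

17.748


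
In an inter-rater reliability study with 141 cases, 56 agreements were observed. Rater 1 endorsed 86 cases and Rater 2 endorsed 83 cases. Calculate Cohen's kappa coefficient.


P_o = 56/141 = 0.397163
P_e = (86*83 + 55*58) / 19881 = 0.519491
kappa = (P_o - P_e) / (1 - P_e)
kappa = (0.397163 - 0.519491) / (1 - 0.519491)
kappa = -0.2546

-0.2546


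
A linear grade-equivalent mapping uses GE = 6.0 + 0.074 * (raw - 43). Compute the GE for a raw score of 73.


raw - median = 73 - 43 = 30
slope * diff = 0.074 * 30 = 2.22
GE = 6.0 + 2.22
GE = 8.22

8.22


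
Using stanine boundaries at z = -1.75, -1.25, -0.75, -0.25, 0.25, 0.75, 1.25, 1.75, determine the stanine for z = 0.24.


Stanine boundaries: [-1.75, -1.25, -0.75, -0.25, 0.25, 0.75, 1.25, 1.75]
z = 0.24
Check each boundary:
  z >= -1.75 -> could be stanine 2
  z >= -1.25 -> could be stanine 3
  z >= -0.75 -> could be stanine 4
  z >= -0.25 -> could be stanine 5
  z < 0.25
  z < 0.75
  z < 1.25
  z < 1.75
Highest qualifying boundary gives stanine = 5

5


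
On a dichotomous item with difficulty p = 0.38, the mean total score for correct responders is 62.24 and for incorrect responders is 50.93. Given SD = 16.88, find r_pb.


q = 1 - p = 0.62
rpb = ((M1 - M0) / SD) * sqrt(p * q)
rpb = ((62.24 - 50.93) / 16.88) * sqrt(0.38 * 0.62)
rpb = 0.3252

0.3252


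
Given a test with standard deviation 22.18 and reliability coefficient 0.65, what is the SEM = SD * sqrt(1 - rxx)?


SEM = SD * sqrt(1 - rxx)
SEM = 22.18 * sqrt(1 - 0.65)
SEM = 22.18 * sqrt(0.35) = 22.18 * 0.591608
SEM = 13.1219

13.1219


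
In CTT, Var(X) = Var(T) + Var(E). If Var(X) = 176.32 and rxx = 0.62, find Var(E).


var_true = rxx * var_obs = 0.62 * 176.32 = 109.3184
var_error = var_obs - var_true
var_error = 176.32 - 109.3184
var_error = 67.0016

67.0016


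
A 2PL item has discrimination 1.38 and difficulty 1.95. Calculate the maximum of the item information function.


For 2PL, max info at theta = b = 1.95
I_max = a^2 / 4 = 1.38^2 / 4
= 1.9044 / 4
I_max = 0.4761

0.4761


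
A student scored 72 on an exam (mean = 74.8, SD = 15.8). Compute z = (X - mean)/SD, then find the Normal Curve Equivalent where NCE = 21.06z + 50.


z = (X - mean) / SD = (72 - 74.8) / 15.8
z = -2.8 / 15.8
z = -0.1772
NCE = NCE = 21.06z + 50
Carry z at full precision (z = -2.8 / 15.8) into the conversion:
NCE = 21.06 * (-2.8 / 15.8) + 50 = -58.968 / 15.8 + 50
NCE = -3.7322 + 50
NCE = 46.2678

46.2678


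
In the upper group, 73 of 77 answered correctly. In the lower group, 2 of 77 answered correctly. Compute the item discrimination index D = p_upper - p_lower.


p_upper = 73/77 = 0.9481
p_lower = 2/77 = 0.026
D = 0.9481 - 0.026 = 0.9221

0.9221


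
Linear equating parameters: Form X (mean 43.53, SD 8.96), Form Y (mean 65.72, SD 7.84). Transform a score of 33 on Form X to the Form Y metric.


slope = SD_Y / SD_X = 7.84 / 8.96 ~ 0.875
intercept = mean_Y - slope * mean_X = 65.72 - (7.84 / 8.96) * 43.53 ~ 27.6313
Y = slope * X + intercept. To avoid rounding drift from the rounded slope/intercept, evaluate the equivalent form Y = mean_Y + SD_Y * (X - mean_X) / SD_X at full precision:
Y = 65.72 + 7.84 * (33 - 43.53) / 8.96
Y = 65.72 - 7.84 * 10.53 / 8.96
Y = 65.72 - 82.5552 / 8.96
Y = 65.72 - 9.2137
Y = 56.5063

56.5063


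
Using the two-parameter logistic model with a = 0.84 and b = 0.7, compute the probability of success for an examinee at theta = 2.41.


a*(theta - b) = 0.84 * (2.41 - 0.7) = 1.4364
exp(-1.4364) = 0.2378
P = 1 / (1 + 0.2378)
P = 0.8079

0.8079


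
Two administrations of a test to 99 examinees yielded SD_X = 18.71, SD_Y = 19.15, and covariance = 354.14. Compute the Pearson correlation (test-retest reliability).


r = cov(X,Y) / (SD_X * SD_Y)
r = 354.14 / (18.71 * 19.15)
r = 354.14 / 358.2965
r = 0.9884

0.9884


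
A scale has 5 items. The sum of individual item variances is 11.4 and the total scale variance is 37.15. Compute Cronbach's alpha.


alpha = (k/(k-1)) * (1 - sum(si^2)/s_total^2)
= (5/4) * (1 - 11.4/37.15)
alpha = 0.8664

0.8664


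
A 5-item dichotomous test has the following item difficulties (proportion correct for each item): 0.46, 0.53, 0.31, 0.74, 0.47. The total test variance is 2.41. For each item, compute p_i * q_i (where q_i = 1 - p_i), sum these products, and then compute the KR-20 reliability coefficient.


For each item, compute p_i * q_i:
  Item 1: 0.46 * 0.54 = 0.2484
  Item 2: 0.53 * 0.47 = 0.2491
  Item 3: 0.31 * 0.69 = 0.2139
  Item 4: 0.74 * 0.26 = 0.1924
  Item 5: 0.47 * 0.53 = 0.2491
Sum(p_i * q_i) = 0.2484 + 0.2491 + 0.2139 + 0.1924 + 0.2491 = 1.1529
KR-20 = (k/(k-1)) * (1 - Sum(p_i*q_i) / Var_total)
= (5/4) * (1 - 1.1529/2.41)
= 1.25 * 0.5216
KR-20 = 0.652

0.652


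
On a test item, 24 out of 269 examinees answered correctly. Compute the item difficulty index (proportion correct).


Item difficulty p = number correct / total examinees
p = 24 / 269
p = 0.0892

0.0892


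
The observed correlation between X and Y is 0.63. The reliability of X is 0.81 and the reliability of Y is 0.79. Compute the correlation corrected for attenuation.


r_corrected = rxy / sqrt(rxx * ryy)
= 0.63 / sqrt(0.81 * 0.79)
= 0.63 / sqrt(0.6399)
= 0.63 / 0.799937
r_corrected = 0.7876

0.7876


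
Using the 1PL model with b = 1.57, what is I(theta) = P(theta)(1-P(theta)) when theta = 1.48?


P = 1/(1+exp(-(1.48-1.57))) = 0.4775
I = P*(1-P) = 0.4775 * 0.5225
I = 0.2495

0.2495


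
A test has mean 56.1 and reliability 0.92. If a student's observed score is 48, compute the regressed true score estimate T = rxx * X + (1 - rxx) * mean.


T_est = rxx * X + (1 - rxx) * mean
T_est = 0.92 * 48 + 0.08 * 56.1
T_est = 44.16 + 4.488
T_est = 48.648

48.648


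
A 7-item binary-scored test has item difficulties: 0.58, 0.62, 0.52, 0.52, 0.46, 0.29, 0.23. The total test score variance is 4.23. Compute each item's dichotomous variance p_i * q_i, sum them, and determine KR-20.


For each item, compute p_i * q_i:
  Item 1: 0.58 * 0.42 = 0.2436
  Item 2: 0.62 * 0.38 = 0.2356
  Item 3: 0.52 * 0.48 = 0.2496
  Item 4: 0.52 * 0.48 = 0.2496
  Item 5: 0.46 * 0.54 = 0.2484
  Item 6: 0.29 * 0.71 = 0.2059
  Item 7: 0.23 * 0.77 = 0.1771
Sum(p_i * q_i) = 0.2436 + 0.2356 + 0.2496 + 0.2496 + 0.2484 + 0.2059 + 0.1771 = 1.6098
KR-20 = (k/(k-1)) * (1 - Sum(p_i*q_i) / Var_total)
= (7/6) * (1 - 1.6098/4.23)
= 1.1667 * 0.6194
KR-20 = 0.7227

0.7227


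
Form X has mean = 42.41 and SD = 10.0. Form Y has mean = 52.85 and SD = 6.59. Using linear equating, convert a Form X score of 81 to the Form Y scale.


slope = SD_Y / SD_X = 6.59 / 10.0 ~ 0.659
intercept = mean_Y - slope * mean_X = 52.85 - (6.59 / 10.0) * 42.41 ~ 24.9018
Y = slope * X + intercept. To avoid rounding drift from the rounded slope/intercept, evaluate the equivalent form Y = mean_Y + SD_Y * (X - mean_X) / SD_X at full precision:
Y = 52.85 + 6.59 * (81 - 42.41) / 10.0
Y = 52.85 + 6.59 * 38.59 / 10.0
Y = 52.85 + 254.3081 / 10.0
Y = 52.85 + 25.4308
Y = 78.2808

78.2808


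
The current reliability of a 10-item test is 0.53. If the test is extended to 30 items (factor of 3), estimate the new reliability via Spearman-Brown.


r_new = (n * rxx) / (1 + (n-1) * rxx)
r_new = (3 * 0.53) / (1 + 2 * 0.53)
r_new = 1.59 / 2.06
r_new = 0.7718

0.7718


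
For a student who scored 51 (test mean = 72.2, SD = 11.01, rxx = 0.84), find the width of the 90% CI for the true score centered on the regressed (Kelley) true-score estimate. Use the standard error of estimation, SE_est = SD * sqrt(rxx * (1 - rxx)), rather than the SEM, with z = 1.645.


True score estimate = 0.84*51 + 0.16*72.2 = 54.392
SE_est = SD * sqrt(rxx * (1 - rxx)) = 11.01 * sqrt(0.84 * 0.16) = 11.01 * sqrt(0.1344) = 4.036333
CI = T_est +/- z * SE_est, so width = 2 * z * SE_est = 2 * 1.645 * 4.036333
Width = 13.2795

13.2795


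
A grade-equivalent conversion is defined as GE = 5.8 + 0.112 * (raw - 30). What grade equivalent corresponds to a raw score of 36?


raw - median = 36 - 30 = 6
slope * diff = 0.112 * 6 = 0.672
GE = 5.8 + 0.672
GE = 6.472

6.472


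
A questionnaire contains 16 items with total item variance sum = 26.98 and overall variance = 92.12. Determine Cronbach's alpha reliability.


alpha = (k/(k-1)) * (1 - sum(si^2)/s_total^2)
= (16/15) * (1 - 26.98/92.12)
alpha = 0.7543

0.7543


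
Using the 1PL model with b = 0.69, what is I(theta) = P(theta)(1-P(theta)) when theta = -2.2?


P = 1/(1+exp(-(-2.2-0.69))) = 0.0527
I = P*(1-P) = 0.0527 * 0.9473
I = 0.0499

0.0499


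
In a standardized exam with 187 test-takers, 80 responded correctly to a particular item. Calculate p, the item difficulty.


Item difficulty p = number correct / total examinees
p = 80 / 187
p = 0.4278

0.4278


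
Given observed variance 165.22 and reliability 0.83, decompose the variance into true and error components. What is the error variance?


var_true = rxx * var_obs = 0.83 * 165.22 = 137.1326
var_error = var_obs - var_true
var_error = 165.22 - 137.1326
var_error = 28.0874

28.0874


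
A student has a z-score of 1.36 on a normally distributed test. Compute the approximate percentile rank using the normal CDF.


CDF(z) = 0.5 * (1 + erf(z/sqrt(2)))
erf(0.9617) = 0.8262
CDF = 0.9131
Percentile rank = 0.9131 * 100 = 91.31

91.31
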